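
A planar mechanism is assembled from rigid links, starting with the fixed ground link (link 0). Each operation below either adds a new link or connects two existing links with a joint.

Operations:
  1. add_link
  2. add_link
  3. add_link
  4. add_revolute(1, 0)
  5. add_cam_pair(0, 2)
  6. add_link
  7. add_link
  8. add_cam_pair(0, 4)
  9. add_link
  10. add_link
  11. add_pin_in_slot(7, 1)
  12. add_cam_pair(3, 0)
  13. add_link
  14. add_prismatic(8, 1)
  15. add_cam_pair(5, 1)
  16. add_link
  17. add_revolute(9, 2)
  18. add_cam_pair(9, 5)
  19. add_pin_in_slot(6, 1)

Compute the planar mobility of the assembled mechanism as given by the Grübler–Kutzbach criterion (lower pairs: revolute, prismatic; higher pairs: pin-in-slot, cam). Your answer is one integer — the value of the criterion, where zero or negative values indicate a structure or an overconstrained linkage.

(L,J1,J2)=(1,0,0); link0 fixed
link1: (2,0,0)
link2: (3,0,0)
link3: (4,0,0)
R 1-0 [J1]: (4,1,0)
C 0-2 [J2]: (4,1,1)
link4: (5,1,1)
link5: (6,1,1)
C 0-4 [J2]: (6,1,2)
link6: (7,1,2)
link7: (8,1,2)
PS 7-1 [J2]: (8,1,3)
C 3-0 [J2]: (8,1,4)
link8: (9,1,4)
P 8-1 [J1]: (9,2,4)
C 5-1 [J2]: (9,2,5)
link9: (10,2,5)
R 9-2 [J1]: (10,3,5)
C 9-5 [J2]: (10,3,6)
PS 6-1 [J2]: (10,3,7)
Grübler: 3·9 − 2·3 − 7 = 14

M = 14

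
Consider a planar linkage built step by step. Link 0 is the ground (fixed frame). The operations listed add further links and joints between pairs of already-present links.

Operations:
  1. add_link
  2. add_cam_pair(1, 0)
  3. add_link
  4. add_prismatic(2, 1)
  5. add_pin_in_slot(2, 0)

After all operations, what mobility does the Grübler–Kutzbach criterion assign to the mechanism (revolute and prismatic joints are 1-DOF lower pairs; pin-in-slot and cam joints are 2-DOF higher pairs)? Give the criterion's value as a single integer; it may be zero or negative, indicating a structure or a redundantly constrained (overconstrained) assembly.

L=1 J1=0 J2=0
add link → L=2 J1=0 J2=0
C@1,0 dof=2 J2 → L=2 J1=0 J2=1
add link → L=3 J1=0 J2=1
P@2,1 dof=1 J1 → L=3 J1=1 J2=1
PS@2,0 dof=2 J2 → L=3 J1=1 J2=2
M=3(L−1)−2J1−J2=3·2−2·1−2=2

M = 2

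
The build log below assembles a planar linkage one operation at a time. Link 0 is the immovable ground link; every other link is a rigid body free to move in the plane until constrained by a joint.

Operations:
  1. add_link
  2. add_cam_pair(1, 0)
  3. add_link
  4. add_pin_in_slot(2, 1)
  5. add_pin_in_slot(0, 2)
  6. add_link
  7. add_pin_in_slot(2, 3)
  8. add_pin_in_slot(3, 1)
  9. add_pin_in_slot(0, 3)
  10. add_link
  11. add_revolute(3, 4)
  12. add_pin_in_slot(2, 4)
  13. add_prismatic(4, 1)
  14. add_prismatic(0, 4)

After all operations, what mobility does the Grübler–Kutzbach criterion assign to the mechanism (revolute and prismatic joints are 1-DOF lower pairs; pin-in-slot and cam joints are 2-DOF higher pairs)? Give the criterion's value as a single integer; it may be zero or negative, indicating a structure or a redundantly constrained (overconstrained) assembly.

M = -1

ground; <1,0,0>
#1 <2,0,0>
C:1↔0 J2 <2,0,1>
#2 <3,0,1>
PS:2↔1 J2 <3,0,2>
PS:0↔2 J2 <3,0,3>
#3 <4,0,3>
PS:2↔3 J2 <4,0,4>
PS:3↔1 J2 <4,0,5>
PS:0↔3 J2 <4,0,6>
#4 <5,0,6>
R:3↔4 J1 <5,1,6>
PS:2↔4 J2 <5,1,7>
P:4↔1 J1 <5,2,7>
P:0↔4 J1 <5,3,7>
3×4 − 2×3 − 1×7 = -1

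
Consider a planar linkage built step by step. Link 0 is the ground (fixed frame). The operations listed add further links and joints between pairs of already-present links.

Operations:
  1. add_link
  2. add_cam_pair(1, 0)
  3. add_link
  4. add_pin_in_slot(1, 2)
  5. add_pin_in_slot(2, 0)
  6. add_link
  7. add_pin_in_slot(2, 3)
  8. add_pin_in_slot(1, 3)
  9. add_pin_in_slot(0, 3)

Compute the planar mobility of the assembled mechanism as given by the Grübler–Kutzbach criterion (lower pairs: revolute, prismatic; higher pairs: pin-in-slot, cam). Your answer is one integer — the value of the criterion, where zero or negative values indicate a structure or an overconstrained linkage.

M = 3

(L,J1,J2)=(1,0,0); link0 fixed
link1: (2,0,0)
C 1-0 [J2]: (2,0,1)
link2: (3,0,1)
PS 1-2 [J2]: (3,0,2)
PS 2-0 [J2]: (3,0,3)
link3: (4,0,3)
PS 2-3 [J2]: (4,0,4)
PS 1-3 [J2]: (4,0,5)
PS 0-3 [J2]: (4,0,6)
Grübler: 3·3 − 2·0 − 6 = 3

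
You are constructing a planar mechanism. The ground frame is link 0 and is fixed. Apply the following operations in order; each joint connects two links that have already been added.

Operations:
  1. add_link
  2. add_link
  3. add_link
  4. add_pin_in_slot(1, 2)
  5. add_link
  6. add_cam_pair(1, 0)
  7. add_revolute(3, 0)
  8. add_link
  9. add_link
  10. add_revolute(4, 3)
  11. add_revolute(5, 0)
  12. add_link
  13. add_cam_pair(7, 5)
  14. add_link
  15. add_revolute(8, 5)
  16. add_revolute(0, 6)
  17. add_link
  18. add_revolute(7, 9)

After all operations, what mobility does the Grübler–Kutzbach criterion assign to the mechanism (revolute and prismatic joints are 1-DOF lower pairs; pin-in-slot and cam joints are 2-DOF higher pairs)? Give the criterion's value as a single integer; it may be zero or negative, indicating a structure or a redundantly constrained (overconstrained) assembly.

M = 12

ground; <1,0,0>
#1 <2,0,0>
#2 <3,0,0>
#3 <4,0,0>
PS:1↔2 J2 <4,0,1>
#4 <5,0,1>
C:1↔0 J2 <5,0,2>
R:3↔0 J1 <5,1,2>
#5 <6,1,2>
#6 <7,1,2>
R:4↔3 J1 <7,2,2>
R:5↔0 J1 <7,3,2>
#7 <8,3,2>
C:7↔5 J2 <8,3,3>
#8 <9,3,3>
R:8↔5 J1 <9,4,3>
R:0↔6 J1 <9,5,3>
#9 <10,5,3>
R:7↔9 J1 <10,6,3>
3×9 − 2×6 − 1×3 = 12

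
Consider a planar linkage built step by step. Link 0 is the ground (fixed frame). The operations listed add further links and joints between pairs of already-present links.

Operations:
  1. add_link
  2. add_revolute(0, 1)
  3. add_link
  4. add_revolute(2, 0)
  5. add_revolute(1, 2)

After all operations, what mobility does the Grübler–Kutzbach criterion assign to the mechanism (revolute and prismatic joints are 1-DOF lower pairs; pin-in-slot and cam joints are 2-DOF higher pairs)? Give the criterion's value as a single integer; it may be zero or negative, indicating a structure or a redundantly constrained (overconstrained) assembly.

link 0 = ground. State L|J1|J2 = 1|0|0
+link1  2|0|0
R(0,1) f=1→J1  2|1|0
+link2  3|1|0
R(2,0) f=1→J1  3|2|0
R(1,2) f=1→J1  3|3|0
M = 3(3−1)−2·3−0 = 6−6−0 = 0

M = 0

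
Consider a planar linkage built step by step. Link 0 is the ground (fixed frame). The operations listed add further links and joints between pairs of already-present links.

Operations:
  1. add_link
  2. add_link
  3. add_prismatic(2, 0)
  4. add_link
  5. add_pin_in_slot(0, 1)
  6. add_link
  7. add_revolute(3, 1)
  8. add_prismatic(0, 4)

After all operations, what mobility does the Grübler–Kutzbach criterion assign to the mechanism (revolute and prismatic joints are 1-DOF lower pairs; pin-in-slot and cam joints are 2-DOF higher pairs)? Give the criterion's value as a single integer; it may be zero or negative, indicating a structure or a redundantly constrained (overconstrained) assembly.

M = 5

ground; <1,0,0>
#1 <2,0,0>
#2 <3,0,0>
P:2↔0 J1 <3,1,0>
#3 <4,1,0>
PS:0↔1 J2 <4,1,1>
#4 <5,1,1>
R:3↔1 J1 <5,2,1>
P:0↔4 J1 <5,3,1>
3×4 − 2×3 − 1×1 = 5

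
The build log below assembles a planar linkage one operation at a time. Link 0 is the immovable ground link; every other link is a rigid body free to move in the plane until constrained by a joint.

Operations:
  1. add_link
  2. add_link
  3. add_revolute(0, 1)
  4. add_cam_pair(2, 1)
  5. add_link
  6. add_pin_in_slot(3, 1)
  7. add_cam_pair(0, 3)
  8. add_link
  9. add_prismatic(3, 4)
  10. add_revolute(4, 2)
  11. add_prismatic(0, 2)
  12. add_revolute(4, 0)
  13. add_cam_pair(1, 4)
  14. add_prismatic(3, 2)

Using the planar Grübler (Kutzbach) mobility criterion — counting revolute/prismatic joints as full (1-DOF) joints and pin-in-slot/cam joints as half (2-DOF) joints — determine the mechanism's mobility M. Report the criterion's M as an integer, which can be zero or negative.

M = -4

(L,J1,J2)=(1,0,0); link0 fixed
link1: (2,0,0)
link2: (3,0,0)
R 0-1 [J1]: (3,1,0)
C 2-1 [J2]: (3,1,1)
link3: (4,1,1)
PS 3-1 [J2]: (4,1,2)
C 0-3 [J2]: (4,1,3)
link4: (5,1,3)
P 3-4 [J1]: (5,2,3)
R 4-2 [J1]: (5,3,3)
P 0-2 [J1]: (5,4,3)
R 4-0 [J1]: (5,5,3)
C 1-4 [J2]: (5,5,4)
P 3-2 [J1]: (5,6,4)
Grübler: 3·4 − 2·6 − 4 = -4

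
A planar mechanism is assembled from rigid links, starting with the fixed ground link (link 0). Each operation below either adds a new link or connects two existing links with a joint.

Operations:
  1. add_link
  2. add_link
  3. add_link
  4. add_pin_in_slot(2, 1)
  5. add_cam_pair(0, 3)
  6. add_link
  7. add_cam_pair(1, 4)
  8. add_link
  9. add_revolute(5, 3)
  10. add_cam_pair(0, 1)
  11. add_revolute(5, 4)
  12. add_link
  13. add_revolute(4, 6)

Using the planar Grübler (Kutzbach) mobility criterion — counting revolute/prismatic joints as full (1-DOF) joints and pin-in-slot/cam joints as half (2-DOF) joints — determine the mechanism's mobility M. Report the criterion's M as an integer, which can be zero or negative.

M = 8

L=1 J1=0 J2=0
add link → L=2 J1=0 J2=0
add link → L=3 J1=0 J2=0
add link → L=4 J1=0 J2=0
PS@2,1 dof=2 J2 → L=4 J1=0 J2=1
C@0,3 dof=2 J2 → L=4 J1=0 J2=2
add link → L=5 J1=0 J2=2
C@1,4 dof=2 J2 → L=5 J1=0 J2=3
add link → L=6 J1=0 J2=3
R@5,3 dof=1 J1 → L=6 J1=1 J2=3
C@0,1 dof=2 J2 → L=6 J1=1 J2=4
R@5,4 dof=1 J1 → L=6 J1=2 J2=4
add link → L=7 J1=2 J2=4
R@4,6 dof=1 J1 → L=7 J1=3 J2=4
M=3(L−1)−2J1−J2=3·6−2·3−4=8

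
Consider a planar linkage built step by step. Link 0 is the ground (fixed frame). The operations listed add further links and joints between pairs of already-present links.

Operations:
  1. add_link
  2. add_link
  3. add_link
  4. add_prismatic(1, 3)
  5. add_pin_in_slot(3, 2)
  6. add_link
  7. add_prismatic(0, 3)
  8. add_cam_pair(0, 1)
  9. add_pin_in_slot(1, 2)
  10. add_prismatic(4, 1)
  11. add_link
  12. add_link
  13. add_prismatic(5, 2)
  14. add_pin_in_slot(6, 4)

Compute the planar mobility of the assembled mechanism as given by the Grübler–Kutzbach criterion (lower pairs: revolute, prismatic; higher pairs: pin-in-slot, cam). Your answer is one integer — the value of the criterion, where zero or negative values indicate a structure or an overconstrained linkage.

[1;0;0] (link 0 is ground)
L+ [2;0;0]
L+ [3;0;0]
L+ [4;0;0]
P(1,3)∈J1 [4;1;0]
PS(3,2)∈J2 [4;1;1]
L+ [5;1;1]
P(0,3)∈J1 [5;2;1]
C(0,1)∈J2 [5;2;2]
PS(1,2)∈J2 [5;2;3]
P(4,1)∈J1 [5;3;3]
L+ [6;3;3]
L+ [7;3;3]
P(5,2)∈J1 [7;4;3]
PS(6,4)∈J2 [7;4;4]
mobility = 18 − 8 − 4 = 6

M = 6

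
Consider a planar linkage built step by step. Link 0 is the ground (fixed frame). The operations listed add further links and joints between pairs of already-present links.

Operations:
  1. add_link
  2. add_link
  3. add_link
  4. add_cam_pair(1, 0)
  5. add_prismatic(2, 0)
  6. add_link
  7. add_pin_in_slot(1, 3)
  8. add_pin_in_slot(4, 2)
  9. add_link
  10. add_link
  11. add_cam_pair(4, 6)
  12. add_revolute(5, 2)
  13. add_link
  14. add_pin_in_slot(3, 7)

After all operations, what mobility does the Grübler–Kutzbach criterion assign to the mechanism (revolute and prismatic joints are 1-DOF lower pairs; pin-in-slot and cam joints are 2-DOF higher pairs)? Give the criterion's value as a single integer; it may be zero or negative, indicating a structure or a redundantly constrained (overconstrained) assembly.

ground; <1,0,0>
#1 <2,0,0>
#2 <3,0,0>
#3 <4,0,0>
C:1↔0 J2 <4,0,1>
P:2↔0 J1 <4,1,1>
#4 <5,1,1>
PS:1↔3 J2 <5,1,2>
PS:4↔2 J2 <5,1,3>
#5 <6,1,3>
#6 <7,1,3>
C:4↔6 J2 <7,1,4>
R:5↔2 J1 <7,2,4>
#7 <8,2,4>
PS:3↔7 J2 <8,2,5>
3×7 − 2×2 − 1×5 = 12

M = 12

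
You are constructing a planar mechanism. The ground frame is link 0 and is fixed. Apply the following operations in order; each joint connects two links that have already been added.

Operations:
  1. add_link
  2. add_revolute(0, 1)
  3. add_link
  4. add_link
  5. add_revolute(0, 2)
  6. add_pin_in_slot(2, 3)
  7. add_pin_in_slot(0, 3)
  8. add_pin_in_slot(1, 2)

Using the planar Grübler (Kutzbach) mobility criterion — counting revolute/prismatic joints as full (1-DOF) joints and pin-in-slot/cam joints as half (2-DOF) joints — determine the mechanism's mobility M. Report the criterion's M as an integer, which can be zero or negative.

M = 2

[1;0;0] (link 0 is ground)
L+ [2;0;0]
R(0,1)∈J1 [2;1;0]
L+ [3;1;0]
L+ [4;1;0]
R(0,2)∈J1 [4;2;0]
PS(2,3)∈J2 [4;2;1]
PS(0,3)∈J2 [4;2;2]
PS(1,2)∈J2 [4;2;3]
mobility = 9 − 4 − 3 = 2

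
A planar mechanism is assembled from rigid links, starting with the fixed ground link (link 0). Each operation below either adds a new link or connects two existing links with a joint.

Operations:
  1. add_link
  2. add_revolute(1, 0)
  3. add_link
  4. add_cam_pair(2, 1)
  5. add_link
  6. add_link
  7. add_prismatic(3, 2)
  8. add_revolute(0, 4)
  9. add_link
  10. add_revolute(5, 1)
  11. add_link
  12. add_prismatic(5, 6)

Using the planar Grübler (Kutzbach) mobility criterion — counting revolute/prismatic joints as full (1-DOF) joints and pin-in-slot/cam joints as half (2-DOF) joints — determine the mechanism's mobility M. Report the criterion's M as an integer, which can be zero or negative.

link 0 = ground. State L|J1|J2 = 1|0|0
+link1  2|0|0
R(1,0) f=1→J1  2|1|0
+link2  3|1|0
C(2,1) f=2→J2  3|1|1
+link3  4|1|1
+link4  5|1|1
P(3,2) f=1→J1  5|2|1
R(0,4) f=1→J1  5|3|1
+link5  6|3|1
R(5,1) f=1→J1  6|4|1
+link6  7|4|1
P(5,6) f=1→J1  7|5|1
M = 3(7−1)−2·5−1 = 18−10−1 = 7

M = 7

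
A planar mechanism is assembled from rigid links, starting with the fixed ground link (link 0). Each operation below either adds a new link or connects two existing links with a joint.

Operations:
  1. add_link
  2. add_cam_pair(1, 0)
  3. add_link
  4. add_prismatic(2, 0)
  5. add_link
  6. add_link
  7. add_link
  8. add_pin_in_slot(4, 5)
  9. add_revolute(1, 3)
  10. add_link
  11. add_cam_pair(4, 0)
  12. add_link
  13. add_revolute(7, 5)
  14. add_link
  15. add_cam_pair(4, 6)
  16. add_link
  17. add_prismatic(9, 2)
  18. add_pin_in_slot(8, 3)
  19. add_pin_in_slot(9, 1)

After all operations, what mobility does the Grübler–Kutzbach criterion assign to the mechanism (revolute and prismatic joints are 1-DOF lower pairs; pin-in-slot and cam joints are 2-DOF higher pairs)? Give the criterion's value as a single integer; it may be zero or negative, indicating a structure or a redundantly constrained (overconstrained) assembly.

M = 13

link 0 = ground. State L|J1|J2 = 1|0|0
+link1  2|0|0
C(1,0) f=2→J2  2|0|1
+link2  3|0|1
P(2,0) f=1→J1  3|1|1
+link3  4|1|1
+link4  5|1|1
+link5  6|1|1
PS(4,5) f=2→J2  6|1|2
R(1,3) f=1→J1  6|2|2
+link6  7|2|2
C(4,0) f=2→J2  7|2|3
+link7  8|2|3
R(7,5) f=1→J1  8|3|3
+link8  9|3|3
C(4,6) f=2→J2  9|3|4
+link9  10|3|4
P(9,2) f=1→J1  10|4|4
PS(8,3) f=2→J2  10|4|5
PS(9,1) f=2→J2  10|4|6
M = 3(10−1)−2·4−6 = 27−8−6 = 13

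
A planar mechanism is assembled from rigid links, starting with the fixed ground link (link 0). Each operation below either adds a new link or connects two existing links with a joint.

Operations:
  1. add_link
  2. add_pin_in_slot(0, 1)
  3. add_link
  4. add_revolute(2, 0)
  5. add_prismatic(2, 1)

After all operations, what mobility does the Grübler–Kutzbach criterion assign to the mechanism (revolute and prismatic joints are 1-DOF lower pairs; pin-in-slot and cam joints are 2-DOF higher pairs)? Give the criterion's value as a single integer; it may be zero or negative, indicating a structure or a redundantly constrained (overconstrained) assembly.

link 0 = ground. State L|J1|J2 = 1|0|0
+link1  2|0|0
PS(0,1) f=2→J2  2|0|1
+link2  3|0|1
R(2,0) f=1→J1  3|1|1
P(2,1) f=1→J1  3|2|1
M = 3(3−1)−2·2−1 = 6−4−1 = 1

M = 1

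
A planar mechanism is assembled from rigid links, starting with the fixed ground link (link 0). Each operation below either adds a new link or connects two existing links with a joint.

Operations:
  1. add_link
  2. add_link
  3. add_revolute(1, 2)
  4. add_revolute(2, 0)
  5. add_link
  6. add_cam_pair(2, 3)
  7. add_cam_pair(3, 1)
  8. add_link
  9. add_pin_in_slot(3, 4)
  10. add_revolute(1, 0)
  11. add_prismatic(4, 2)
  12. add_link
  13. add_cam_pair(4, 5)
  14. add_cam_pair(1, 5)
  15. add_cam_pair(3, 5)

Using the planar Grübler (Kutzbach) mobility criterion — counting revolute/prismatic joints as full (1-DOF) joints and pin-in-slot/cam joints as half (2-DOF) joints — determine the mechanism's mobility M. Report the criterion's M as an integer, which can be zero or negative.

[1;0;0] (link 0 is ground)
L+ [2;0;0]
L+ [3;0;0]
R(1,2)∈J1 [3;1;0]
R(2,0)∈J1 [3;2;0]
L+ [4;2;0]
C(2,3)∈J2 [4;2;1]
C(3,1)∈J2 [4;2;2]
L+ [5;2;2]
PS(3,4)∈J2 [5;2;3]
R(1,0)∈J1 [5;3;3]
P(4,2)∈J1 [5;4;3]
L+ [6;4;3]
C(4,5)∈J2 [6;4;4]
C(1,5)∈J2 [6;4;5]
C(3,5)∈J2 [6;4;6]
mobility = 15 − 8 − 6 = 1

M = 1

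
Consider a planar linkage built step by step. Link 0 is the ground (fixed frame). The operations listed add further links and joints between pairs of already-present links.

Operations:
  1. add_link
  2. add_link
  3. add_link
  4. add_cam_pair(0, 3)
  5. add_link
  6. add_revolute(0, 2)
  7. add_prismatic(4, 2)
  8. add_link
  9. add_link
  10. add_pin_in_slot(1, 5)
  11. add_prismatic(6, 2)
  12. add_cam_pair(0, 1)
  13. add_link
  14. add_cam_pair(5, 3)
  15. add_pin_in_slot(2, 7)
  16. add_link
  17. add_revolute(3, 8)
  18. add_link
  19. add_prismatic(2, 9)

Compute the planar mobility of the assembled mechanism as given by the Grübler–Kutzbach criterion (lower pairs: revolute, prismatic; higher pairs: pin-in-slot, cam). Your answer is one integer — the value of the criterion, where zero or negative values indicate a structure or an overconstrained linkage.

ground; <1,0,0>
#1 <2,0,0>
#2 <3,0,0>
#3 <4,0,0>
C:0↔3 J2 <4,0,1>
#4 <5,0,1>
R:0↔2 J1 <5,1,1>
P:4↔2 J1 <5,2,1>
#5 <6,2,1>
#6 <7,2,1>
PS:1↔5 J2 <7,2,2>
P:6↔2 J1 <7,3,2>
C:0↔1 J2 <7,3,3>
#7 <8,3,3>
C:5↔3 J2 <8,3,4>
PS:2↔7 J2 <8,3,5>
#8 <9,3,5>
R:3↔8 J1 <9,4,5>
#9 <10,4,5>
P:2↔9 J1 <10,5,5>
3×9 − 2×5 − 1×5 = 12

M = 12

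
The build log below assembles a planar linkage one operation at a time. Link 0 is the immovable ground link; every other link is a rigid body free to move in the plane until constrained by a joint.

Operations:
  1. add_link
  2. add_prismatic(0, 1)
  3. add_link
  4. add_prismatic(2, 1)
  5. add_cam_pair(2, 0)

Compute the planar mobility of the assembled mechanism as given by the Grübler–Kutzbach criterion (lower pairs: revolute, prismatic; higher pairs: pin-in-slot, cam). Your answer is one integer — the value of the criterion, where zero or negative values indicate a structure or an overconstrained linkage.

link 0 = ground. State L|J1|J2 = 1|0|0
+link1  2|0|0
P(0,1) f=1→J1  2|1|0
+link2  3|1|0
P(2,1) f=1→J1  3|2|0
C(2,0) f=2→J2  3|2|1
M = 3(3−1)−2·2−1 = 6−4−1 = 1

M = 1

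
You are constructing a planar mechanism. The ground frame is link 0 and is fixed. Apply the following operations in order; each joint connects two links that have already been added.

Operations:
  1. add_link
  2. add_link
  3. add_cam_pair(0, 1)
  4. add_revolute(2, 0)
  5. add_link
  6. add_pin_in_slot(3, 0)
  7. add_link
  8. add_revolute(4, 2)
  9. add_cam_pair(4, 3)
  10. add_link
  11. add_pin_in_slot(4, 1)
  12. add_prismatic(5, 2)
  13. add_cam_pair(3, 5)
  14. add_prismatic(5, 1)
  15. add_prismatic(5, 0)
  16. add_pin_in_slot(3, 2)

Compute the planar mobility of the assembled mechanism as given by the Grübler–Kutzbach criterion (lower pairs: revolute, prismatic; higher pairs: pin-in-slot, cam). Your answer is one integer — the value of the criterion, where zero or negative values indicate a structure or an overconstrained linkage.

M = -1

link 0 = ground. State L|J1|J2 = 1|0|0
+link1  2|0|0
+link2  3|0|0
C(0,1) f=2→J2  3|0|1
R(2,0) f=1→J1  3|1|1
+link3  4|1|1
PS(3,0) f=2→J2  4|1|2
+link4  5|1|2
R(4,2) f=1→J1  5|2|2
C(4,3) f=2→J2  5|2|3
+link5  6|2|3
PS(4,1) f=2→J2  6|2|4
P(5,2) f=1→J1  6|3|4
C(3,5) f=2→J2  6|3|5
P(5,1) f=1→J1  6|4|5
P(5,0) f=1→J1  6|5|5
PS(3,2) f=2→J2  6|5|6
M = 3(6−1)−2·5−6 = 15−10−6 = -1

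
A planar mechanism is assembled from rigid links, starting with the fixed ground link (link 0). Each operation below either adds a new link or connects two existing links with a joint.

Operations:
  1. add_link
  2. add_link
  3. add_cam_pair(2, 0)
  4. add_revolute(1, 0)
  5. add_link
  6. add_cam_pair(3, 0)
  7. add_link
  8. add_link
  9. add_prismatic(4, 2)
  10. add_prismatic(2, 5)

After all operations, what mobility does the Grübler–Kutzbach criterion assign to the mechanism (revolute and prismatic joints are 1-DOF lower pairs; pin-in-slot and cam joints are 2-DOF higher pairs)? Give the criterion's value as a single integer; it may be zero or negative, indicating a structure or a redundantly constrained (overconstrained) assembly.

M = 7

link 0 = ground. State L|J1|J2 = 1|0|0
+link1  2|0|0
+link2  3|0|0
C(2,0) f=2→J2  3|0|1
R(1,0) f=1→J1  3|1|1
+link3  4|1|1
C(3,0) f=2→J2  4|1|2
+link4  5|1|2
+link5  6|1|2
P(4,2) f=1→J1  6|2|2
P(2,5) f=1→J1  6|3|2
M = 3(6−1)−2·3−2 = 15−6−2 = 7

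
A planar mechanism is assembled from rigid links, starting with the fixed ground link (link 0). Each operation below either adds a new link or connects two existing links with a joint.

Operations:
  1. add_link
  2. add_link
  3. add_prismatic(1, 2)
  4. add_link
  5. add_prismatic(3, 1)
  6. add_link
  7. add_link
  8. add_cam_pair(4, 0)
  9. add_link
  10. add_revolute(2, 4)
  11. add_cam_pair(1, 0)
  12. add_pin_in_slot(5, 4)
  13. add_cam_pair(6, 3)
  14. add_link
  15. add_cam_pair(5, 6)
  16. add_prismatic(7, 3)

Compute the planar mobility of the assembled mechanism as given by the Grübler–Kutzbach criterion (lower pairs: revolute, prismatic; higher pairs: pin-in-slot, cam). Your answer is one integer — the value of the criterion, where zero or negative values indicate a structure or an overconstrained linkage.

ground; <1,0,0>
#1 <2,0,0>
#2 <3,0,0>
P:1↔2 J1 <3,1,0>
#3 <4,1,0>
P:3↔1 J1 <4,2,0>
#4 <5,2,0>
#5 <6,2,0>
C:4↔0 J2 <6,2,1>
#6 <7,2,1>
R:2↔4 J1 <7,3,1>
C:1↔0 J2 <7,3,2>
PS:5↔4 J2 <7,3,3>
C:6↔3 J2 <7,3,4>
#7 <8,3,4>
C:5↔6 J2 <8,3,5>
P:7↔3 J1 <8,4,5>
3×7 − 2×4 − 1×5 = 8

M = 8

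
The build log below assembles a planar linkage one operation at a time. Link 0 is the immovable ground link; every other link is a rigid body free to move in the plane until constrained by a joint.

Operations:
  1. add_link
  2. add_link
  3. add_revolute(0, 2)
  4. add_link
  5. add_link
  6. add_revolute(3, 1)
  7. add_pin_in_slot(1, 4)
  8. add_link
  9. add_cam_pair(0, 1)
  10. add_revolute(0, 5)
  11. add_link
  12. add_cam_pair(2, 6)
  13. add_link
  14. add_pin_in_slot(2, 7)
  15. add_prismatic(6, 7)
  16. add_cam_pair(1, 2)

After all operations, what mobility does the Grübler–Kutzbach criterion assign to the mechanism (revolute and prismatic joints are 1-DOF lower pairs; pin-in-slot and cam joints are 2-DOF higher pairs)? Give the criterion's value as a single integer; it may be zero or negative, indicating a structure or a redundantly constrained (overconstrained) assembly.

M = 8

(L,J1,J2)=(1,0,0); link0 fixed
link1: (2,0,0)
link2: (3,0,0)
R 0-2 [J1]: (3,1,0)
link3: (4,1,0)
link4: (5,1,0)
R 3-1 [J1]: (5,2,0)
PS 1-4 [J2]: (5,2,1)
link5: (6,2,1)
C 0-1 [J2]: (6,2,2)
R 0-5 [J1]: (6,3,2)
link6: (7,3,2)
C 2-6 [J2]: (7,3,3)
link7: (8,3,3)
PS 2-7 [J2]: (8,3,4)
P 6-7 [J1]: (8,4,4)
C 1-2 [J2]: (8,4,5)
Grübler: 3·7 − 2·4 − 5 = 8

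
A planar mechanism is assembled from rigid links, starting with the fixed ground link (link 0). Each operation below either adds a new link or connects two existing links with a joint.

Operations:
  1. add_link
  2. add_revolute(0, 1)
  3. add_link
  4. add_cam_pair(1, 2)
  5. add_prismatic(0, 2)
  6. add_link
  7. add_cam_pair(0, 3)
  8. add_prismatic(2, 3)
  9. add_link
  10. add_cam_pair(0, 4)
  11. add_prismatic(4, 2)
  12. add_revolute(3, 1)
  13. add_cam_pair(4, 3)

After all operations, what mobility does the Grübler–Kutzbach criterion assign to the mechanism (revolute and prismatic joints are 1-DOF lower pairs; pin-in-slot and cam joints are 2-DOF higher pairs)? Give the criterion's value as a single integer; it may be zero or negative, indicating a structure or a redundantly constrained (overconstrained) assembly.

M = -2

(L,J1,J2)=(1,0,0); link0 fixed
link1: (2,0,0)
R 0-1 [J1]: (2,1,0)
link2: (3,1,0)
C 1-2 [J2]: (3,1,1)
P 0-2 [J1]: (3,2,1)
link3: (4,2,1)
C 0-3 [J2]: (4,2,2)
P 2-3 [J1]: (4,3,2)
link4: (5,3,2)
C 0-4 [J2]: (5,3,3)
P 4-2 [J1]: (5,4,3)
R 3-1 [J1]: (5,5,3)
C 4-3 [J2]: (5,5,4)
Grübler: 3·4 − 2·5 − 4 = -2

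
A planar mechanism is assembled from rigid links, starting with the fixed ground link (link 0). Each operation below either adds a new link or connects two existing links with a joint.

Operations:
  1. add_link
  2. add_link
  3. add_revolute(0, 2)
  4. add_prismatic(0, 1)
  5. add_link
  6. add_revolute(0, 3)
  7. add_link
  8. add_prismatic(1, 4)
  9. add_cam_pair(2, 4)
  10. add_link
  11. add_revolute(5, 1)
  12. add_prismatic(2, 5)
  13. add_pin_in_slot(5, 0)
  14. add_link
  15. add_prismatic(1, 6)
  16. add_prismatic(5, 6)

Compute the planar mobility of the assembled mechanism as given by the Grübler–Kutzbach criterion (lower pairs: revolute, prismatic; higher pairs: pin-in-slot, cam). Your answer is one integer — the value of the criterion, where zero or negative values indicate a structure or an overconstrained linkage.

L=1 J1=0 J2=0
add link → L=2 J1=0 J2=0
add link → L=3 J1=0 J2=0
R@0,2 dof=1 J1 → L=3 J1=1 J2=0
P@0,1 dof=1 J1 → L=3 J1=2 J2=0
add link → L=4 J1=2 J2=0
R@0,3 dof=1 J1 → L=4 J1=3 J2=0
add link → L=5 J1=3 J2=0
P@1,4 dof=1 J1 → L=5 J1=4 J2=0
C@2,4 dof=2 J2 → L=5 J1=4 J2=1
add link → L=6 J1=4 J2=1
R@5,1 dof=1 J1 → L=6 J1=5 J2=1
P@2,5 dof=1 J1 → L=6 J1=6 J2=1
PS@5,0 dof=2 J2 → L=6 J1=6 J2=2
add link → L=7 J1=6 J2=2
P@1,6 dof=1 J1 → L=7 J1=7 J2=2
P@5,6 dof=1 J1 → L=7 J1=8 J2=2
M=3(L−1)−2J1−J2=3·6−2·8−2=0

M = 0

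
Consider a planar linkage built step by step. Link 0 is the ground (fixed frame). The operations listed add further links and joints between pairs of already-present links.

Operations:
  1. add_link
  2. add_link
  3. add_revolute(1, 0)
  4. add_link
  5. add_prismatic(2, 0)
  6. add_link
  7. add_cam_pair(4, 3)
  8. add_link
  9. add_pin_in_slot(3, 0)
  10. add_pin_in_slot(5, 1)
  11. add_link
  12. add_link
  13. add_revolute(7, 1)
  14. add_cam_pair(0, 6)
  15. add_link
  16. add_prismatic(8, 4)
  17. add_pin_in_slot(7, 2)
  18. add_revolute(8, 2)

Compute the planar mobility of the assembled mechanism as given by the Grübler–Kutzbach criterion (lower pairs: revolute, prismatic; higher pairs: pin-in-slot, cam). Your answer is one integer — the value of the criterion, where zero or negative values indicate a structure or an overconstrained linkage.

(L,J1,J2)=(1,0,0); link0 fixed
link1: (2,0,0)
link2: (3,0,0)
R 1-0 [J1]: (3,1,0)
link3: (4,1,0)
P 2-0 [J1]: (4,2,0)
link4: (5,2,0)
C 4-3 [J2]: (5,2,1)
link5: (6,2,1)
PS 3-0 [J2]: (6,2,2)
PS 5-1 [J2]: (6,2,3)
link6: (7,2,3)
link7: (8,2,3)
R 7-1 [J1]: (8,3,3)
C 0-6 [J2]: (8,3,4)
link8: (9,3,4)
P 8-4 [J1]: (9,4,4)
PS 7-2 [J2]: (9,4,5)
R 8-2 [J1]: (9,5,5)
Grübler: 3·8 − 2·5 − 5 = 9

M = 9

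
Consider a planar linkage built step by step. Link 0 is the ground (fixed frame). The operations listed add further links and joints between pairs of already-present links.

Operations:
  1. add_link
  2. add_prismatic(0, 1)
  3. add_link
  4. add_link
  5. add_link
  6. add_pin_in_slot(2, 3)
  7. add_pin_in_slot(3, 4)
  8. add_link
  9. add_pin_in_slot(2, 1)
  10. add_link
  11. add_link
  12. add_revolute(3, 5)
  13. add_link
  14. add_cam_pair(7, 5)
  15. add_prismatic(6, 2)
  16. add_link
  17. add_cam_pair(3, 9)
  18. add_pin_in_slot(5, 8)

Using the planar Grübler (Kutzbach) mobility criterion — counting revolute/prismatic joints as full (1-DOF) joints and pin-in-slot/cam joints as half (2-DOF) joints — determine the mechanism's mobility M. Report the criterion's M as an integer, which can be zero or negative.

(L,J1,J2)=(1,0,0); link0 fixed
link1: (2,0,0)
P 0-1 [J1]: (2,1,0)
link2: (3,1,0)
link3: (4,1,0)
link4: (5,1,0)
PS 2-3 [J2]: (5,1,1)
PS 3-4 [J2]: (5,1,2)
link5: (6,1,2)
PS 2-1 [J2]: (6,1,3)
link6: (7,1,3)
link7: (8,1,3)
R 3-5 [J1]: (8,2,3)
link8: (9,2,3)
C 7-5 [J2]: (9,2,4)
P 6-2 [J1]: (9,3,4)
link9: (10,3,4)
C 3-9 [J2]: (10,3,5)
PS 5-8 [J2]: (10,3,6)
Grübler: 3·9 − 2·3 − 6 = 15

M = 15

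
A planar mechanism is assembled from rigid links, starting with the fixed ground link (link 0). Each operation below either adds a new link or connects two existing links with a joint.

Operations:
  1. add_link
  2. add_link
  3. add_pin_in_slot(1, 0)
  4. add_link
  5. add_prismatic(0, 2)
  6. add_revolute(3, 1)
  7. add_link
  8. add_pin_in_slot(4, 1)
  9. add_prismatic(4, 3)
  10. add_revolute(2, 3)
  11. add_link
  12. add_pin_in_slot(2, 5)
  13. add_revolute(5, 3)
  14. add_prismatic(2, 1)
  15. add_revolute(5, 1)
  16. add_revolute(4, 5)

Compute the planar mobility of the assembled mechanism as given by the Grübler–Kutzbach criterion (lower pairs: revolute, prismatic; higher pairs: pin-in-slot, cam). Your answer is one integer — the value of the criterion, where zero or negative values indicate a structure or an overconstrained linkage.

L=1 J1=0 J2=0
add link → L=2 J1=0 J2=0
add link → L=3 J1=0 J2=0
PS@1,0 dof=2 J2 → L=3 J1=0 J2=1
add link → L=4 J1=0 J2=1
P@0,2 dof=1 J1 → L=4 J1=1 J2=1
R@3,1 dof=1 J1 → L=4 J1=2 J2=1
add link → L=5 J1=2 J2=1
PS@4,1 dof=2 J2 → L=5 J1=2 J2=2
P@4,3 dof=1 J1 → L=5 J1=3 J2=2
R@2,3 dof=1 J1 → L=5 J1=4 J2=2
add link → L=6 J1=4 J2=2
PS@2,5 dof=2 J2 → L=6 J1=4 J2=3
R@5,3 dof=1 J1 → L=6 J1=5 J2=3
P@2,1 dof=1 J1 → L=6 J1=6 J2=3
R@5,1 dof=1 J1 → L=6 J1=7 J2=3
R@4,5 dof=1 J1 → L=6 J1=8 J2=3
M=3(L−1)−2J1−J2=3·5−2·8−3=-4

M = -4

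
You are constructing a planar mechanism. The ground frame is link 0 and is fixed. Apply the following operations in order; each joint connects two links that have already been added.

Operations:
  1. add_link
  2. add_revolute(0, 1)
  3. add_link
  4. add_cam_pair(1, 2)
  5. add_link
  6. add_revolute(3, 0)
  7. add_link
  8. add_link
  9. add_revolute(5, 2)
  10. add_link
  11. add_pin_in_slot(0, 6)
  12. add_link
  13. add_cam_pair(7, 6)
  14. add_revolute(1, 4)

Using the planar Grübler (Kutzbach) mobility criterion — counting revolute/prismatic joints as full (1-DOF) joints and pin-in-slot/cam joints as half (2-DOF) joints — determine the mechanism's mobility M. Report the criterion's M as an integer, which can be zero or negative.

L=1 J1=0 J2=0
add link → L=2 J1=0 J2=0
R@0,1 dof=1 J1 → L=2 J1=1 J2=0
add link → L=3 J1=1 J2=0
C@1,2 dof=2 J2 → L=3 J1=1 J2=1
add link → L=4 J1=1 J2=1
R@3,0 dof=1 J1 → L=4 J1=2 J2=1
add link → L=5 J1=2 J2=1
add link → L=6 J1=2 J2=1
R@5,2 dof=1 J1 → L=6 J1=3 J2=1
add link → L=7 J1=3 J2=1
PS@0,6 dof=2 J2 → L=7 J1=3 J2=2
add link → L=8 J1=3 J2=2
C@7,6 dof=2 J2 → L=8 J1=3 J2=3
R@1,4 dof=1 J1 → L=8 J1=4 J2=3
M=3(L−1)−2J1−J2=3·7−2·4−3=10

M = 10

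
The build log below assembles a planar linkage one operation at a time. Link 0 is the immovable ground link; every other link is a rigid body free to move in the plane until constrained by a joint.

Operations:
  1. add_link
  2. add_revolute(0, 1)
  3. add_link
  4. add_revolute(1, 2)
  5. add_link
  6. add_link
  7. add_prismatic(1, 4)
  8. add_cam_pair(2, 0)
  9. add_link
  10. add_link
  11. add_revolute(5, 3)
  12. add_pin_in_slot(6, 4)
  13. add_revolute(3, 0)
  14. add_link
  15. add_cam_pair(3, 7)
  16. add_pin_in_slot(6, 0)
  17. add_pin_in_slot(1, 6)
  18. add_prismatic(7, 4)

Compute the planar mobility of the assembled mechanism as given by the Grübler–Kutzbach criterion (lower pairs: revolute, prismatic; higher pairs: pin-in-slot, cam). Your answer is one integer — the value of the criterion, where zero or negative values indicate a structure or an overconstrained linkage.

(L,J1,J2)=(1,0,0); link0 fixed
link1: (2,0,0)
R 0-1 [J1]: (2,1,0)
link2: (3,1,0)
R 1-2 [J1]: (3,2,0)
link3: (4,2,0)
link4: (5,2,0)
P 1-4 [J1]: (5,3,0)
C 2-0 [J2]: (5,3,1)
link5: (6,3,1)
link6: (7,3,1)
R 5-3 [J1]: (7,4,1)
PS 6-4 [J2]: (7,4,2)
R 3-0 [J1]: (7,5,2)
link7: (8,5,2)
C 3-7 [J2]: (8,5,3)
PS 6-0 [J2]: (8,5,4)
PS 1-6 [J2]: (8,5,5)
P 7-4 [J1]: (8,6,5)
Grübler: 3·7 − 2·6 − 5 = 4

M = 4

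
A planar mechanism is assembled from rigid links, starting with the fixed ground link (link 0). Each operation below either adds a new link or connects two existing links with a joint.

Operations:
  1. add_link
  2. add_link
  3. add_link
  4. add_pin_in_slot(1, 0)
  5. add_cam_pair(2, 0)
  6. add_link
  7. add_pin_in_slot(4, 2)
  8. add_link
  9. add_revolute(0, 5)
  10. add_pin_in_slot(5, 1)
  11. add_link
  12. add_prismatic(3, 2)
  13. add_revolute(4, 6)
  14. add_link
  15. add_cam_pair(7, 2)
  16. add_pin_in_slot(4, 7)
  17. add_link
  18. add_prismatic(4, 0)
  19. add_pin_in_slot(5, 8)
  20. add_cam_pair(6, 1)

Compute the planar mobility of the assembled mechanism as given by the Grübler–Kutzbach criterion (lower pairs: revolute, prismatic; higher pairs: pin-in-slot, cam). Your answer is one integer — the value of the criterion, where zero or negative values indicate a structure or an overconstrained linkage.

M = 8

ground; <1,0,0>
#1 <2,0,0>
#2 <3,0,0>
#3 <4,0,0>
PS:1↔0 J2 <4,0,1>
C:2↔0 J2 <4,0,2>
#4 <5,0,2>
PS:4↔2 J2 <5,0,3>
#5 <6,0,3>
R:0↔5 J1 <6,1,3>
PS:5↔1 J2 <6,1,4>
#6 <7,1,4>
P:3↔2 J1 <7,2,4>
R:4↔6 J1 <7,3,4>
#7 <8,3,4>
C:7↔2 J2 <8,3,5>
PS:4↔7 J2 <8,3,6>
#8 <9,3,6>
P:4↔0 J1 <9,4,6>
PS:5↔8 J2 <9,4,7>
C:6↔1 J2 <9,4,8>
3×8 − 2×4 − 1×8 = 8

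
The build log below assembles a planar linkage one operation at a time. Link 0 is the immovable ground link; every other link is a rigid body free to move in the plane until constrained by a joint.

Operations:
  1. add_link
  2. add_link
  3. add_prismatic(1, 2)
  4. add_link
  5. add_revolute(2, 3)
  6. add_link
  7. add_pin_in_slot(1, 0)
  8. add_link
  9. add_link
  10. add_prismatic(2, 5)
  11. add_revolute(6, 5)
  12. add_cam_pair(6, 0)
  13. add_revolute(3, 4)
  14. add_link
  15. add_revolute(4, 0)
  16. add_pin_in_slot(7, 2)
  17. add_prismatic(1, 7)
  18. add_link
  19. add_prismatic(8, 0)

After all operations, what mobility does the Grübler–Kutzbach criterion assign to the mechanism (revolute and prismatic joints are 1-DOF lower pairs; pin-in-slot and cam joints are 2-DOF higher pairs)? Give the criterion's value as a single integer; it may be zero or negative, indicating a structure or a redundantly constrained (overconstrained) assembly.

(L,J1,J2)=(1,0,0); link0 fixed
link1: (2,0,0)
link2: (3,0,0)
P 1-2 [J1]: (3,1,0)
link3: (4,1,0)
R 2-3 [J1]: (4,2,0)
link4: (5,2,0)
PS 1-0 [J2]: (5,2,1)
link5: (6,2,1)
link6: (7,2,1)
P 2-5 [J1]: (7,3,1)
R 6-5 [J1]: (7,4,1)
C 6-0 [J2]: (7,4,2)
R 3-4 [J1]: (7,5,2)
link7: (8,5,2)
R 4-0 [J1]: (8,6,2)
PS 7-2 [J2]: (8,6,3)
P 1-7 [J1]: (8,7,3)
link8: (9,7,3)
P 8-0 [J1]: (9,8,3)
Grübler: 3·8 − 2·8 − 3 = 5

M = 5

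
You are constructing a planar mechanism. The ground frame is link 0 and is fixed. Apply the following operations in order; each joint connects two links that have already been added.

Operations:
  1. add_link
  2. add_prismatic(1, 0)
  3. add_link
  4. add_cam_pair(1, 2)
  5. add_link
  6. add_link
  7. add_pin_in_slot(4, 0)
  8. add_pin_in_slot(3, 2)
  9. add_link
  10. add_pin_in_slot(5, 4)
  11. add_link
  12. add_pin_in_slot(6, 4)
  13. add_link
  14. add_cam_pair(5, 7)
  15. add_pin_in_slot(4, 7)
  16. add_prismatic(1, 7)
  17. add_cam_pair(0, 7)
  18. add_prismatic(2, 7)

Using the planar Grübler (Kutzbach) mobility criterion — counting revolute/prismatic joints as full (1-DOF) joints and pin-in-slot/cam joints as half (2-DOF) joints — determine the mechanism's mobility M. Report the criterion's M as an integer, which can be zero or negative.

ground; <1,0,0>
#1 <2,0,0>
P:1↔0 J1 <2,1,0>
#2 <3,1,0>
C:1↔2 J2 <3,1,1>
#3 <4,1,1>
#4 <5,1,1>
PS:4↔0 J2 <5,1,2>
PS:3↔2 J2 <5,1,3>
#5 <6,1,3>
PS:5↔4 J2 <6,1,4>
#6 <7,1,4>
PS:6↔4 J2 <7,1,5>
#7 <8,1,5>
C:5↔7 J2 <8,1,6>
PS:4↔7 J2 <8,1,7>
P:1↔7 J1 <8,2,7>
C:0↔7 J2 <8,2,8>
P:2↔7 J1 <8,3,8>
3×7 − 2×3 − 1×8 = 7

M = 7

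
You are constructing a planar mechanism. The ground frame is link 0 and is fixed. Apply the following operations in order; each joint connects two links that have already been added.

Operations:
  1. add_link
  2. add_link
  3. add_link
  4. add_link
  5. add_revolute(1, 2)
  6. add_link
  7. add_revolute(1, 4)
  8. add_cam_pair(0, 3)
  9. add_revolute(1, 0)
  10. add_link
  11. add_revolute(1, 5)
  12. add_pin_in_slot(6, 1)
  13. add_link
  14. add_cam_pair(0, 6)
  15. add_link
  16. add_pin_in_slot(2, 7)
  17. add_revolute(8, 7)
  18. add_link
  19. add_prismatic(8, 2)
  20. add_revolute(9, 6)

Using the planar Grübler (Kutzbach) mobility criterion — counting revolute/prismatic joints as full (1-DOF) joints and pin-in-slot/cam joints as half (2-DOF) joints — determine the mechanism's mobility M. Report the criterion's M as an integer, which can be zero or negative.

[1;0;0] (link 0 is ground)
L+ [2;0;0]
L+ [3;0;0]
L+ [4;0;0]
L+ [5;0;0]
R(1,2)∈J1 [5;1;0]
L+ [6;1;0]
R(1,4)∈J1 [6;2;0]
C(0,3)∈J2 [6;2;1]
R(1,0)∈J1 [6;3;1]
L+ [7;3;1]
R(1,5)∈J1 [7;4;1]
PS(6,1)∈J2 [7;4;2]
L+ [8;4;2]
C(0,6)∈J2 [8;4;3]
L+ [9;4;3]
PS(2,7)∈J2 [9;4;4]
R(8,7)∈J1 [9;5;4]
L+ [10;5;4]
P(8,2)∈J1 [10;6;4]
R(9,6)∈J1 [10;7;4]
mobility = 27 − 14 − 4 = 9

M = 9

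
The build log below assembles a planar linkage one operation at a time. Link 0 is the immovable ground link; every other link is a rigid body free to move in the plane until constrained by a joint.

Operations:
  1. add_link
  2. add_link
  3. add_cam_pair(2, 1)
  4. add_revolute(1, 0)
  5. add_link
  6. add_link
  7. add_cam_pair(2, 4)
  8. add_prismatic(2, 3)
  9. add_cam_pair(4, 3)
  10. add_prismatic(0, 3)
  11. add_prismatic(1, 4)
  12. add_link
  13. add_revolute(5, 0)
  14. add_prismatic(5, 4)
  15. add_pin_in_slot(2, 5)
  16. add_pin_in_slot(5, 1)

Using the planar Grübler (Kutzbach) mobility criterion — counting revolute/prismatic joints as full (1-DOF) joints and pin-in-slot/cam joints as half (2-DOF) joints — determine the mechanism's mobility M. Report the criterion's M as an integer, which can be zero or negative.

(L,J1,J2)=(1,0,0); link0 fixed
link1: (2,0,0)
link2: (3,0,0)
C 2-1 [J2]: (3,0,1)
R 1-0 [J1]: (3,1,1)
link3: (4,1,1)
link4: (5,1,1)
C 2-4 [J2]: (5,1,2)
P 2-3 [J1]: (5,2,2)
C 4-3 [J2]: (5,2,3)
P 0-3 [J1]: (5,3,3)
P 1-4 [J1]: (5,4,3)
link5: (6,4,3)
R 5-0 [J1]: (6,5,3)
P 5-4 [J1]: (6,6,3)
PS 2-5 [J2]: (6,6,4)
PS 5-1 [J2]: (6,6,5)
Grübler: 3·5 − 2·6 − 5 = -2

M = -2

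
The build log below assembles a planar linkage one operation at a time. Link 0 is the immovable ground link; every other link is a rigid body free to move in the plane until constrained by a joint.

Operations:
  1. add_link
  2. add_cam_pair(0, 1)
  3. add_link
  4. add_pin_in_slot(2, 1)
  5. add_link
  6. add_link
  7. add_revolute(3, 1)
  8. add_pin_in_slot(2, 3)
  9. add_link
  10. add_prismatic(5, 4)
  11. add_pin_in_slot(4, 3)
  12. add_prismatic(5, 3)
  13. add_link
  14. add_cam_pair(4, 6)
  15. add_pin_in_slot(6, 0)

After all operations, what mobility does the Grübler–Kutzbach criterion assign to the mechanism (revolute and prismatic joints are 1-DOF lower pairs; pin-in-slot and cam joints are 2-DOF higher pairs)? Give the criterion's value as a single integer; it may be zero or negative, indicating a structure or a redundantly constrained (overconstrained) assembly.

M = 6

L=1 J1=0 J2=0
add link → L=2 J1=0 J2=0
C@0,1 dof=2 J2 → L=2 J1=0 J2=1
add link → L=3 J1=0 J2=1
PS@2,1 dof=2 J2 → L=3 J1=0 J2=2
add link → L=4 J1=0 J2=2
add link → L=5 J1=0 J2=2
R@3,1 dof=1 J1 → L=5 J1=1 J2=2
PS@2,3 dof=2 J2 → L=5 J1=1 J2=3
add link → L=6 J1=1 J2=3
P@5,4 dof=1 J1 → L=6 J1=2 J2=3
PS@4,3 dof=2 J2 → L=6 J1=2 J2=4
P@5,3 dof=1 J1 → L=6 J1=3 J2=4
add link → L=7 J1=3 J2=4
C@4,6 dof=2 J2 → L=7 J1=3 J2=5
PS@6,0 dof=2 J2 → L=7 J1=3 J2=6
M=3(L−1)−2J1−J2=3·6−2·3−6=6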